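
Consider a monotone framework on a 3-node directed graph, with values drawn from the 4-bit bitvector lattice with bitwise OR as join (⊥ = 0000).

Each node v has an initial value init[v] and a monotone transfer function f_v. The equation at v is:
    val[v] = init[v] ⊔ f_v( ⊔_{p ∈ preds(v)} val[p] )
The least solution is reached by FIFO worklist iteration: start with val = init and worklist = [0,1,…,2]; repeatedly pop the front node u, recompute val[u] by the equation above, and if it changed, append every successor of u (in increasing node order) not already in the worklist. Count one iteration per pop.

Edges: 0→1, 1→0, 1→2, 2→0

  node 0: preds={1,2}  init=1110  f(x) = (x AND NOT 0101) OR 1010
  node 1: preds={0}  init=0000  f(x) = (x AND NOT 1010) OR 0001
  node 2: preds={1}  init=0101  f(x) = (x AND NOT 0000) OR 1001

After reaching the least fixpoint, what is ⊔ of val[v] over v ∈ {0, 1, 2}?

1111

Iteration log — 4 steps:
  step 1. node 0  ⊔preds=0101  new=1110  stable
  step 2. node 1  ⊔preds=1110  new=0101  old=0000  +wl: 0
  step 3. node 2  ⊔preds=0101  new=1101  old=0101  +wl: 
  step 4. node 0  ⊔preds=1101  new=1110  stable

Least fixpoint reached:
  node 0: 1110
  node 1: 0101
  node 2: 1101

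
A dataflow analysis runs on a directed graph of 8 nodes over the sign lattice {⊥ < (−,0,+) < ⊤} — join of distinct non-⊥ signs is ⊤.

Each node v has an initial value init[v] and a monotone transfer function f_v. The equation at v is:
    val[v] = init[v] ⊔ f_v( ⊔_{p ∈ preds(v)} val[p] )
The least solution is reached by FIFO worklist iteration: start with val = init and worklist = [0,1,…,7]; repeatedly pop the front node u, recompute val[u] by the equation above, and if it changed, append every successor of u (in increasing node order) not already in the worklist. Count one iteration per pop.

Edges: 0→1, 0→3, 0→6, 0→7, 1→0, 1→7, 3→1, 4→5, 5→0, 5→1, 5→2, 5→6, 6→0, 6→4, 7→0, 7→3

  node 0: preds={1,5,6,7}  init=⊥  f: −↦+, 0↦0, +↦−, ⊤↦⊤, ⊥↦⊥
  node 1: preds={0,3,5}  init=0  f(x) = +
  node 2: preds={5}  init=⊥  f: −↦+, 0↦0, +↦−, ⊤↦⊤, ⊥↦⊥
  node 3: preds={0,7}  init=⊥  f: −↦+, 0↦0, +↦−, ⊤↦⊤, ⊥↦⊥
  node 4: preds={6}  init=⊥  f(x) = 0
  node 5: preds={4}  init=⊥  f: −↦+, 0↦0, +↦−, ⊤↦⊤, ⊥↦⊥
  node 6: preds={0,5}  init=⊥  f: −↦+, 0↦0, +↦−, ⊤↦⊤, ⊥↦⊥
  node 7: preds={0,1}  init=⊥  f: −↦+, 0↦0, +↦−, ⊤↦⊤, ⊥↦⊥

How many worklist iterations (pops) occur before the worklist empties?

Trace (18 dequeues):
  [1] u=0 | in 0 | out 0 | prev ⊥ | push {}
  [2] u=1 | in 0 | out ⊤ | prev 0 | push {0}
  [3] u=2 | in ⊥ | out ⊥ | ==
  [4] u=3 | in 0 | out 0 | prev ⊥ | push {1}
  [5] u=4 | in ⊥ | out 0 | prev ⊥ | push {}
  [6] u=5 | in 0 | out 0 | prev ⊥ | push {2}
  [7] u=6 | in 0 | out 0 | prev ⊥ | push {4}
  [8] u=7 | in ⊤ | out ⊤ | prev ⊥ | push {3}
  [9] u=0 | in ⊤ | out ⊤ | prev 0 | push {6,7}
  [10] u=1 | in ⊤ | out ⊤ | ==
  [11] u=2 | in 0 | out 0 | prev ⊥ | push {}
  [12] u=4 | in 0 | out 0 | ==
  [13] u=3 | in ⊤ | out ⊤ | prev 0 | push {1}
  [14] u=6 | in ⊤ | out ⊤ | prev 0 | push {0,4}
  [15] u=7 | in ⊤ | out ⊤ | ==
  [16] u=1 | in ⊤ | out ⊤ | ==
  [17] u=0 | in ⊤ | out ⊤ | ==
  [18] u=4 | in ⊤ | out 0 | ==

Converged values:
  [0] ⊤
  [1] ⊤
  [2] 0
  [3] ⊤
  [4] 0
  [5] 0
  [6] ⊤
  [7] ⊤

18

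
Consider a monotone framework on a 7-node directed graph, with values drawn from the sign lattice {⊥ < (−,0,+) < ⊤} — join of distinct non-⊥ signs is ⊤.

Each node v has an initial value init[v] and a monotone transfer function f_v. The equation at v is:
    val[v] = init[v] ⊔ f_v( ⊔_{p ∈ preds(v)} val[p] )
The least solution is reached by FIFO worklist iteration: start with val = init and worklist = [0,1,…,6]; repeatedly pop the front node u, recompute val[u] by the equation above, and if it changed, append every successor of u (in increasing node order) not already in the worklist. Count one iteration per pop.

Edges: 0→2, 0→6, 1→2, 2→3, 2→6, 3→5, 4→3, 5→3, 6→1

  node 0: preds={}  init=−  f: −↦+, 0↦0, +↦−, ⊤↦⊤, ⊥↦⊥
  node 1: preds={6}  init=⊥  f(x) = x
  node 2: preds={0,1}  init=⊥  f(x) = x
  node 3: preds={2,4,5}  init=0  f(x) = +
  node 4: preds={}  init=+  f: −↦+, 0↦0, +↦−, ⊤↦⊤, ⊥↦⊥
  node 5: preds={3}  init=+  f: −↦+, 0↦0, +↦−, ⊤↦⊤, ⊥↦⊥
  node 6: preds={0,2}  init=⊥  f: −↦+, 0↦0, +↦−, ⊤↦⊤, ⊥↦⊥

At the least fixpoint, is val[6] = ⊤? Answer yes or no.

yes

Worklist (14 pops):
  #1 pop 0: in=⊥ → − (no change)
  #2 pop 1: in=⊥ → ⊥ (no change)
  #3 pop 2: in=− → − (was ⊥); enqueue []
  #4 pop 3: in=⊤ → ⊤ (was 0); enqueue []
  #5 pop 4: in=⊥ → + (no change)
  #6 pop 5: in=⊤ → ⊤ (was +); enqueue [3]
  #7 pop 6: in=− → + (was ⊥); enqueue [1]
  #8 pop 3: in=⊤ → ⊤ (no change)
  #9 pop 1: in=+ → + (was ⊥); enqueue [2]
  #10 pop 2: in=⊤ → ⊤ (was −); enqueue [3,6]
  #11 pop 3: in=⊤ → ⊤ (no change)
  #12 pop 6: in=⊤ → ⊤ (was +); enqueue [1]
  #13 pop 1: in=⊤ → ⊤ (was +); enqueue [2]
  #14 pop 2: in=⊤ → ⊤ (no change)

Fixpoint:
  val[0] = −
  val[1] = ⊤
  val[2] = ⊤
  val[3] = ⊤
  val[4] = +
  val[5] = ⊤
  val[6] = ⊤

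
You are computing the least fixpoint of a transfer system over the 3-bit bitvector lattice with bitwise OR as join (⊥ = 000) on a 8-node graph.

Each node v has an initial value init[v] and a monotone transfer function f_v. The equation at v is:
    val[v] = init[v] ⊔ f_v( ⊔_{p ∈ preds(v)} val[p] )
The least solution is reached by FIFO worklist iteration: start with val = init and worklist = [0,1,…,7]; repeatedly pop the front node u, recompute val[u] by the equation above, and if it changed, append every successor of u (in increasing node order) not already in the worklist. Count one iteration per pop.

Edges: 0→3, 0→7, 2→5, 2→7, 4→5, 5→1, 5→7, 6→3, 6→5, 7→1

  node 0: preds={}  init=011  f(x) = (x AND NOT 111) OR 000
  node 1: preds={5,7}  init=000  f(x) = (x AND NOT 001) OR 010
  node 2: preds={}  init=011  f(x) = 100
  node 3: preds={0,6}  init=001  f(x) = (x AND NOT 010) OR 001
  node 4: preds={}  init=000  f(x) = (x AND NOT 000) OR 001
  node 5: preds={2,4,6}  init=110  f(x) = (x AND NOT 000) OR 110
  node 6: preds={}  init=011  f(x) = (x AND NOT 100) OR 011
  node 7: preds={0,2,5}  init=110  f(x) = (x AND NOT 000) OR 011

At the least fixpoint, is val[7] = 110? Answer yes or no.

no

Trace (9 dequeues):
  [1] u=0 | in 000 | out 011 | ==
  [2] u=1 | in 110 | out 110 | prev 000 | push {}
  [3] u=2 | in 000 | out 111 | prev 011 | push {}
  [4] u=3 | in 011 | out 001 | ==
  [5] u=4 | in 000 | out 001 | prev 000 | push {}
  [6] u=5 | in 111 | out 111 | prev 110 | push {1}
  [7] u=6 | in 000 | out 011 | ==
  [8] u=7 | in 111 | out 111 | prev 110 | push {}
  [9] u=1 | in 111 | out 110 | ==

Converged values:
  [0] 011
  [1] 110
  [2] 111
  [3] 001
  [4] 001
  [5] 111
  [6] 011
  [7] 111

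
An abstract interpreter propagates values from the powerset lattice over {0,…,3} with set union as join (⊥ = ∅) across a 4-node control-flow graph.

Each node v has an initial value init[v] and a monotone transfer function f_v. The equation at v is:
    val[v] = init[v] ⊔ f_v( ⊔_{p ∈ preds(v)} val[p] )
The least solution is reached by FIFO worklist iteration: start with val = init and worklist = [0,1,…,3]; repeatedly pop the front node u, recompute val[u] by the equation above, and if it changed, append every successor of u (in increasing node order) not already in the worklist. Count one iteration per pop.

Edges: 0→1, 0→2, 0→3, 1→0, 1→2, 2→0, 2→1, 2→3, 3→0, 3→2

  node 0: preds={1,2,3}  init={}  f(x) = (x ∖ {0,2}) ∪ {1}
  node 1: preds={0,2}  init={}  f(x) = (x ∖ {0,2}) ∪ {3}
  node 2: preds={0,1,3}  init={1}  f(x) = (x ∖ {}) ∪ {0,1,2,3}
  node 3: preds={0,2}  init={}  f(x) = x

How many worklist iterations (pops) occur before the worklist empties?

8

Iteration log — 8 steps:
  step 1. node 0  ⊔preds={1}  new={1}  old={}  +wl: 
  step 2. node 1  ⊔preds={1}  new={1,3}  old={}  +wl: 0
  step 3. node 2  ⊔preds={1,3}  new={0,1,2,3}  old={1}  +wl: 1
  step 4. node 3  ⊔preds={0,1,2,3}  new={0,1,2,3}  old={}  +wl: 2
  step 5. node 0  ⊔preds={0,1,2,3}  new={1,3}  old={1}  +wl: 3
  step 6. node 1  ⊔preds={0,1,2,3}  new={1,3}  stable
  step 7. node 2  ⊔preds={0,1,2,3}  new={0,1,2,3}  stable
  step 8. node 3  ⊔preds={0,1,2,3}  new={0,1,2,3}  stable

Least fixpoint reached:
  node 0: {1,3}
  node 1: {1,3}
  node 2: {0,1,2,3}
  node 3: {0,1,2,3}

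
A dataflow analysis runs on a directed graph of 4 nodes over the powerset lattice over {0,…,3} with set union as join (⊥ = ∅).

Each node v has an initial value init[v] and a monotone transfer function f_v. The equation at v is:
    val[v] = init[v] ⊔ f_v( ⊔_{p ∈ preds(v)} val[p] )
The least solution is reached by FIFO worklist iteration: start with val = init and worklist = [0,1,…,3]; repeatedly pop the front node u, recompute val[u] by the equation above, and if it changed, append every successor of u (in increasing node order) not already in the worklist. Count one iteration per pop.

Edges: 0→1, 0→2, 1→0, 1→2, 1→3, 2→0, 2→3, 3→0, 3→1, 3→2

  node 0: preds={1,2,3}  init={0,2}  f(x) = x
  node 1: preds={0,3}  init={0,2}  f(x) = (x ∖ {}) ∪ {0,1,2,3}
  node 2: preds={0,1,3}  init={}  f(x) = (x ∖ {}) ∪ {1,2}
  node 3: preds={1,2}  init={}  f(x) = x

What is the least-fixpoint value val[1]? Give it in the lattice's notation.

{0,1,2,3}

Worklist (7 pops):
  #1 pop 0: in={0,2} → {0,2} (no change)
  #2 pop 1: in={0,2} → {0,1,2,3} (was {0,2}); enqueue [0]
  #3 pop 2: in={0,1,2,3} → {0,1,2,3} (was {}); enqueue []
  #4 pop 3: in={0,1,2,3} → {0,1,2,3} (was {}); enqueue [1,2]
  #5 pop 0: in={0,1,2,3} → {0,1,2,3} (was {0,2}); enqueue []
  #6 pop 1: in={0,1,2,3} → {0,1,2,3} (no change)
  #7 pop 2: in={0,1,2,3} → {0,1,2,3} (no change)

Fixpoint:
  val[0] = {0,1,2,3}
  val[1] = {0,1,2,3}
  val[2] = {0,1,2,3}
  val[3] = {0,1,2,3}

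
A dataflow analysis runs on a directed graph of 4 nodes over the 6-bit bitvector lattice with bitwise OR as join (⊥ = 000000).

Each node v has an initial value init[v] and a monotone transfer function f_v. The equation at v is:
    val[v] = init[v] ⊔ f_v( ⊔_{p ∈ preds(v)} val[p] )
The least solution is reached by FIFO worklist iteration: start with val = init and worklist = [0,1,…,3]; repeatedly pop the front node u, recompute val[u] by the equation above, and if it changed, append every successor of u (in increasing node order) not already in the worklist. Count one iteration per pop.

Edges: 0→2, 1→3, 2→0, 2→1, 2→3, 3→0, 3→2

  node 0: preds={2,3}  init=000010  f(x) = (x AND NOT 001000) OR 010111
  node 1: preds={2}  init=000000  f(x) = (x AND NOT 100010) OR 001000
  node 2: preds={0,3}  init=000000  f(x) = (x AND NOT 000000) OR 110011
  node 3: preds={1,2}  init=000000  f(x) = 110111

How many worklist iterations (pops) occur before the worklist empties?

8

Iteration log — 8 steps:
  step 1. node 0  ⊔preds=000000  new=010111  old=000010  +wl: 
  step 2. node 1  ⊔preds=000000  new=001000  old=000000  +wl: 
  step 3. node 2  ⊔preds=010111  new=110111  old=000000  +wl: 0,1
  step 4. node 3  ⊔preds=111111  new=110111  old=000000  +wl: 2
  step 5. node 0  ⊔preds=110111  new=110111  old=010111  +wl: 
  step 6. node 1  ⊔preds=110111  new=011101  old=001000  +wl: 3
  step 7. node 2  ⊔preds=110111  new=110111  stable
  step 8. node 3  ⊔preds=111111  new=110111  stable

Least fixpoint reached:
  node 0: 110111
  node 1: 011101
  node 2: 110111
  node 3: 110111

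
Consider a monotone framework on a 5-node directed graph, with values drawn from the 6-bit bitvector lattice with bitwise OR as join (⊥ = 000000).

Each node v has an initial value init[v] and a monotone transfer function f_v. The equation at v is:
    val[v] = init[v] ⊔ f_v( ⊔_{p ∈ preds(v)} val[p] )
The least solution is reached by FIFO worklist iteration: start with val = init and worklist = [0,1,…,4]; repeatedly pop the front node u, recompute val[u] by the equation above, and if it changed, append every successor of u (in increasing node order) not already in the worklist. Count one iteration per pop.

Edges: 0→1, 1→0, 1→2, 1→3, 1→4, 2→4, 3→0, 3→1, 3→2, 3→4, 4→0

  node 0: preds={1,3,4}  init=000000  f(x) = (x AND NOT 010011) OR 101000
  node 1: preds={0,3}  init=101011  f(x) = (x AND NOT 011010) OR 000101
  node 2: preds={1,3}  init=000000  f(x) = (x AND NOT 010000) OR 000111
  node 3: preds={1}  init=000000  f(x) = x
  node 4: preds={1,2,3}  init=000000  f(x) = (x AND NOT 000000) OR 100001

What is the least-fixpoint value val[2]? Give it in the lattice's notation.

101111

Trace (8 dequeues):
  [1] u=0 | in 101011 | out 101000 | prev 000000 | push {}
  [2] u=1 | in 101000 | out 101111 | prev 101011 | push {0}
  [3] u=2 | in 101111 | out 101111 | prev 000000 | push {}
  [4] u=3 | in 101111 | out 101111 | prev 000000 | push {1,2}
  [5] u=4 | in 101111 | out 101111 | prev 000000 | push {}
  [6] u=0 | in 101111 | out 101100 | prev 101000 | push {}
  [7] u=1 | in 101111 | out 101111 | ==
  [8] u=2 | in 101111 | out 101111 | ==

Converged values:
  [0] 101100
  [1] 101111
  [2] 101111
  [3] 101111
  [4] 101111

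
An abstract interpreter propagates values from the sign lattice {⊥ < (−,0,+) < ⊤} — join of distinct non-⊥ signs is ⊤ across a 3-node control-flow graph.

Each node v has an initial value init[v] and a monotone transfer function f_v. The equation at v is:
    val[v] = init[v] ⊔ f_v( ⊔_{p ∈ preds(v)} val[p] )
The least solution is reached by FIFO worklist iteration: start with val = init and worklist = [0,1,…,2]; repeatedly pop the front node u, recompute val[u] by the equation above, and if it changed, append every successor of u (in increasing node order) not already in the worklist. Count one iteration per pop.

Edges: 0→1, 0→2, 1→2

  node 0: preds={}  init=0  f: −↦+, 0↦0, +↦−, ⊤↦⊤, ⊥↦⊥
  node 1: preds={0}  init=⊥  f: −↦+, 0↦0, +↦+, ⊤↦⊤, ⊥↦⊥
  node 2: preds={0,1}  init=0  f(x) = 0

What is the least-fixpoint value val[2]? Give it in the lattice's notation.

Worklist (3 pops):
  #1 pop 0: in=⊥ → 0 (no change)
  #2 pop 1: in=0 → 0 (was ⊥); enqueue []
  #3 pop 2: in=0 → 0 (no change)

Fixpoint:
  val[0] = 0
  val[1] = 0
  val[2] = 0

0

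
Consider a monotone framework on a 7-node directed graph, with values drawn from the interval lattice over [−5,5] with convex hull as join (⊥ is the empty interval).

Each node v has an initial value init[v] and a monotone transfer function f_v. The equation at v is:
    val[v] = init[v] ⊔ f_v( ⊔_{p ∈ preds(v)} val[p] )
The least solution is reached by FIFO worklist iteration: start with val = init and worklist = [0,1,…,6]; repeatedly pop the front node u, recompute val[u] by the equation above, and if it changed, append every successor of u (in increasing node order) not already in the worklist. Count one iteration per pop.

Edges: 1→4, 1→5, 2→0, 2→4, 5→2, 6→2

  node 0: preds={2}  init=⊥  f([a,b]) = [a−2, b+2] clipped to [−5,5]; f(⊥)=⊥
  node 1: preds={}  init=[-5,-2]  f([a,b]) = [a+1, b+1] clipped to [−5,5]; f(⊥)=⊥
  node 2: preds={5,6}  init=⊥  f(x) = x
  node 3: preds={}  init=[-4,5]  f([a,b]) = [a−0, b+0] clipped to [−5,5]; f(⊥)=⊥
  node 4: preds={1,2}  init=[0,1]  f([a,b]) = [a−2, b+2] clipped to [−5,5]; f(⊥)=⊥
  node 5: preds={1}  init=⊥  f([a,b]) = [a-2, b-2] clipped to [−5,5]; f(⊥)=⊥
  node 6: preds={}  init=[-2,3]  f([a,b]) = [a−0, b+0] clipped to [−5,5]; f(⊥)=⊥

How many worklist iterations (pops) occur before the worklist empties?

11

Worklist (11 pops):
  #1 pop 0: in=⊥ → ⊥ (no change)
  #2 pop 1: in=⊥ → [-5,-2] (no change)
  #3 pop 2: in=[-2,3] → [-2,3] (was ⊥); enqueue [0]
  #4 pop 3: in=⊥ → [-4,5] (no change)
  #5 pop 4: in=[-5,3] → [-5,5] (was [0,1]); enqueue []
  #6 pop 5: in=[-5,-2] → [-5,-4] (was ⊥); enqueue [2]
  #7 pop 6: in=⊥ → [-2,3] (no change)
  #8 pop 0: in=[-2,3] → [-4,5] (was ⊥); enqueue []
  #9 pop 2: in=[-5,3] → [-5,3] (was [-2,3]); enqueue [0,4]
  #10 pop 0: in=[-5,3] → [-5,5] (was [-4,5]); enqueue []
  #11 pop 4: in=[-5,3] → [-5,5] (no change)

Fixpoint:
  val[0] = [-5,5]
  val[1] = [-5,-2]
  val[2] = [-5,3]
  val[3] = [-4,5]
  val[4] = [-5,5]
  val[5] = [-5,-4]
  val[6] = [-2,3]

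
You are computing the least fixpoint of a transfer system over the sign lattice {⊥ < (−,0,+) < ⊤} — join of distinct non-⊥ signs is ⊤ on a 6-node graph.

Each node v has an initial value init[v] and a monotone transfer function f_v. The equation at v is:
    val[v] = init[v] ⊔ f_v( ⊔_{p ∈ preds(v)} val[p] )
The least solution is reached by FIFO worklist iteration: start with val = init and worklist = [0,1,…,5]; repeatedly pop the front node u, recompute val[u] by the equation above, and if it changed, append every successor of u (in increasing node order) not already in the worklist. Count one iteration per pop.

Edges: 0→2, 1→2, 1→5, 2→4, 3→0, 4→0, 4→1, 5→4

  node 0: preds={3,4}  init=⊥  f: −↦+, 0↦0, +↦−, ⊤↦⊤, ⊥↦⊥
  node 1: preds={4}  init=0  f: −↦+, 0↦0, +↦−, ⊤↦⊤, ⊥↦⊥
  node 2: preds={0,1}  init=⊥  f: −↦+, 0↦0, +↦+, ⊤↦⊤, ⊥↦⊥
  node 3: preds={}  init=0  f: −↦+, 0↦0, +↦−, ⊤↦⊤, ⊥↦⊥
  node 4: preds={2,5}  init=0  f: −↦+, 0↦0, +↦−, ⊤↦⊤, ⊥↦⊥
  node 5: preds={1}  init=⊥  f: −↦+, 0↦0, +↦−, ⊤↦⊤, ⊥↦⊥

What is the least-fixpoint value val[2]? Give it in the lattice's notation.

Worklist (7 pops):
  #1 pop 0: in=0 → 0 (was ⊥); enqueue []
  #2 pop 1: in=0 → 0 (no change)
  #3 pop 2: in=0 → 0 (was ⊥); enqueue []
  #4 pop 3: in=⊥ → 0 (no change)
  #5 pop 4: in=0 → 0 (no change)
  #6 pop 5: in=0 → 0 (was ⊥); enqueue [4]
  #7 pop 4: in=0 → 0 (no change)

Fixpoint:
  val[0] = 0
  val[1] = 0
  val[2] = 0
  val[3] = 0
  val[4] = 0
  val[5] = 0

0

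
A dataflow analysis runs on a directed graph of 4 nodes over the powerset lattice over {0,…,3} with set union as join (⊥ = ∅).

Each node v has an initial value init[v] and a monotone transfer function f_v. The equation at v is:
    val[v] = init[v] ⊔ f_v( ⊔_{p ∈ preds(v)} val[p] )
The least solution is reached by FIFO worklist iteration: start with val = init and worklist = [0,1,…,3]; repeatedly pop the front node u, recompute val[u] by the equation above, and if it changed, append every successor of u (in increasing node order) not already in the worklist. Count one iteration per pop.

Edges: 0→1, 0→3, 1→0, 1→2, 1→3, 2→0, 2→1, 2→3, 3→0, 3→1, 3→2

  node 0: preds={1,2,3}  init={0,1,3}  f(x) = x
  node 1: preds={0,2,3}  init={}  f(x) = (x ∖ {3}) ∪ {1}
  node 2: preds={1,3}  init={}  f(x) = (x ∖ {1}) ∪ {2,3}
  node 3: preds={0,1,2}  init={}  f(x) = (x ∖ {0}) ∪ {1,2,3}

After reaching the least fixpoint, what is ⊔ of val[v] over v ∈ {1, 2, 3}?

{0,1,2,3}

Iteration log — 9 steps:
  step 1. node 0  ⊔preds={}  new={0,1,3}  stable
  step 2. node 1  ⊔preds={0,1,3}  new={0,1}  old={}  +wl: 0
  step 3. node 2  ⊔preds={0,1}  new={0,2,3}  old={}  +wl: 1
  step 4. node 3  ⊔preds={0,1,2,3}  new={1,2,3}  old={}  +wl: 2
  step 5. node 0  ⊔preds={0,1,2,3}  new={0,1,2,3}  old={0,1,3}  +wl: 3
  step 6. node 1  ⊔preds={0,1,2,3}  new={0,1,2}  old={0,1}  +wl: 0
  step 7. node 2  ⊔preds={0,1,2,3}  new={0,2,3}  stable
  step 8. node 3  ⊔preds={0,1,2,3}  new={1,2,3}  stable
  step 9. node 0  ⊔preds={0,1,2,3}  new={0,1,2,3}  stable

Least fixpoint reached:
  node 0: {0,1,2,3}
  node 1: {0,1,2}
  node 2: {0,2,3}
  node 3: {1,2,3}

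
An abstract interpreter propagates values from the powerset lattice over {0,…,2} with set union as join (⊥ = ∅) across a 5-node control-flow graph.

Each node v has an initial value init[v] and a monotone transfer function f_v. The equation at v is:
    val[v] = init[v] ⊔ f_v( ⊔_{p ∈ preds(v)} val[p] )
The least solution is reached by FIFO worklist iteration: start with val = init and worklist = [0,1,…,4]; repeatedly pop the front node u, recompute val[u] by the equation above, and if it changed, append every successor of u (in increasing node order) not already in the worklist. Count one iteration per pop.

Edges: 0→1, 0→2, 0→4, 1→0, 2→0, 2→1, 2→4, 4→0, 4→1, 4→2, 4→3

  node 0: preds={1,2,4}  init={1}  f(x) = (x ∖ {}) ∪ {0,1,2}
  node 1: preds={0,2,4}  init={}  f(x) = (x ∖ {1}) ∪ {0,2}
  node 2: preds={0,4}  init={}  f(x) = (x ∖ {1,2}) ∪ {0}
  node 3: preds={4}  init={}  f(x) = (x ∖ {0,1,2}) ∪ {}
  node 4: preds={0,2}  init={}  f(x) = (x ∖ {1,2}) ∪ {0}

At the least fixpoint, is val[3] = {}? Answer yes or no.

Worklist (9 pops):
  #1 pop 0: in={} → {0,1,2} (was {1}); enqueue []
  #2 pop 1: in={0,1,2} → {0,2} (was {}); enqueue [0]
  #3 pop 2: in={0,1,2} → {0} (was {}); enqueue [1]
  #4 pop 3: in={} → {} (no change)
  #5 pop 4: in={0,1,2} → {0} (was {}); enqueue [2,3]
  #6 pop 0: in={0,2} → {0,1,2} (no change)
  #7 pop 1: in={0,1,2} → {0,2} (no change)
  #8 pop 2: in={0,1,2} → {0} (no change)
  #9 pop 3: in={0} → {} (no change)

Fixpoint:
  val[0] = {0,1,2}
  val[1] = {0,2}
  val[2] = {0}
  val[3] = {}
  val[4] = {0}

yes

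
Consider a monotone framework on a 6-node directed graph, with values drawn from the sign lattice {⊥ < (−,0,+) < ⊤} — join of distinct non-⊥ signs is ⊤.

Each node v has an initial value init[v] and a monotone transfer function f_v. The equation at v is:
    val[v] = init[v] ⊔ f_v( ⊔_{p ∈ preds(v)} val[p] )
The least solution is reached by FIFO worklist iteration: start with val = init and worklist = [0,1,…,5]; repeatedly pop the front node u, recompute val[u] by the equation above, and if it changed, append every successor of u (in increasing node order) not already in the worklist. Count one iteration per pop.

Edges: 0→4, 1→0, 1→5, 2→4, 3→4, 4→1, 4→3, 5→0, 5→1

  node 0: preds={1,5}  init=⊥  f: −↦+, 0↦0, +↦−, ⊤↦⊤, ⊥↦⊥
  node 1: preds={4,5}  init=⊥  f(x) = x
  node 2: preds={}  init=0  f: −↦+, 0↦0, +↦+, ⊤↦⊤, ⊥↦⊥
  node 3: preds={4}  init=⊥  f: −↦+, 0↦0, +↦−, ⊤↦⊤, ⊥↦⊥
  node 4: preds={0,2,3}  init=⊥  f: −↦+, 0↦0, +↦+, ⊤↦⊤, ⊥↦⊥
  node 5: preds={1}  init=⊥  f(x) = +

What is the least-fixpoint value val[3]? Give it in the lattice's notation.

Worklist (14 pops):
  #1 pop 0: in=⊥ → ⊥ (no change)
  #2 pop 1: in=⊥ → ⊥ (no change)
  #3 pop 2: in=⊥ → 0 (no change)
  #4 pop 3: in=⊥ → ⊥ (no change)
  #5 pop 4: in=0 → 0 (was ⊥); enqueue [1,3]
  #6 pop 5: in=⊥ → + (was ⊥); enqueue [0]
  #7 pop 1: in=⊤ → ⊤ (was ⊥); enqueue [5]
  #8 pop 3: in=0 → 0 (was ⊥); enqueue [4]
  #9 pop 0: in=⊤ → ⊤ (was ⊥); enqueue []
  #10 pop 5: in=⊤ → + (no change)
  #11 pop 4: in=⊤ → ⊤ (was 0); enqueue [1,3]
  #12 pop 1: in=⊤ → ⊤ (no change)
  #13 pop 3: in=⊤ → ⊤ (was 0); enqueue [4]
  #14 pop 4: in=⊤ → ⊤ (no change)

Fixpoint:
  val[0] = ⊤
  val[1] = ⊤
  val[2] = 0
  val[3] = ⊤
  val[4] = ⊤
  val[5] = +

⊤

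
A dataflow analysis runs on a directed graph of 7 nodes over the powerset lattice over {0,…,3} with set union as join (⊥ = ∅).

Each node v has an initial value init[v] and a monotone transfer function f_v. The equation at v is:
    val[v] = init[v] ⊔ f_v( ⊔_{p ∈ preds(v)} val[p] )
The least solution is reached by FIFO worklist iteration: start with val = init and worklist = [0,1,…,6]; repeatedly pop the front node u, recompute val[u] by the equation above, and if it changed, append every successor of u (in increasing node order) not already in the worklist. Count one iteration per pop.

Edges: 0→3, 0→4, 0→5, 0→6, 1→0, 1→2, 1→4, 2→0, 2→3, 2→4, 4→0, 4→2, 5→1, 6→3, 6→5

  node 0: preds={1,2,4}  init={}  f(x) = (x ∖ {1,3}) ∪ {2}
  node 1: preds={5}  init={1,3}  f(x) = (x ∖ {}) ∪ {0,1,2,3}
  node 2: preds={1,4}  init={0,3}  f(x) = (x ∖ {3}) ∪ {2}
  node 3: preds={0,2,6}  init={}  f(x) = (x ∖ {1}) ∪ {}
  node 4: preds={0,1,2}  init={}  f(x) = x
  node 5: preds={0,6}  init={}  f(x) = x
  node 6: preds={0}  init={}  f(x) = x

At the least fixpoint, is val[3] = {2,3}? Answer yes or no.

no

Worklist (12 pops):
  #1 pop 0: in={0,1,3} → {0,2} (was {}); enqueue []
  #2 pop 1: in={} → {0,1,2,3} (was {1,3}); enqueue [0]
  #3 pop 2: in={0,1,2,3} → {0,1,2,3} (was {0,3}); enqueue []
  #4 pop 3: in={0,1,2,3} → {0,2,3} (was {}); enqueue []
  #5 pop 4: in={0,1,2,3} → {0,1,2,3} (was {}); enqueue [2]
  #6 pop 5: in={0,2} → {0,2} (was {}); enqueue [1]
  #7 pop 6: in={0,2} → {0,2} (was {}); enqueue [3,5]
  #8 pop 0: in={0,1,2,3} → {0,2} (no change)
  #9 pop 2: in={0,1,2,3} → {0,1,2,3} (no change)
  #10 pop 1: in={0,2} → {0,1,2,3} (no change)
  #11 pop 3: in={0,1,2,3} → {0,2,3} (no change)
  #12 pop 5: in={0,2} → {0,2} (no change)

Fixpoint:
  val[0] = {0,2}
  val[1] = {0,1,2,3}
  val[2] = {0,1,2,3}
  val[3] = {0,2,3}
  val[4] = {0,1,2,3}
  val[5] = {0,2}
  val[6] = {0,2}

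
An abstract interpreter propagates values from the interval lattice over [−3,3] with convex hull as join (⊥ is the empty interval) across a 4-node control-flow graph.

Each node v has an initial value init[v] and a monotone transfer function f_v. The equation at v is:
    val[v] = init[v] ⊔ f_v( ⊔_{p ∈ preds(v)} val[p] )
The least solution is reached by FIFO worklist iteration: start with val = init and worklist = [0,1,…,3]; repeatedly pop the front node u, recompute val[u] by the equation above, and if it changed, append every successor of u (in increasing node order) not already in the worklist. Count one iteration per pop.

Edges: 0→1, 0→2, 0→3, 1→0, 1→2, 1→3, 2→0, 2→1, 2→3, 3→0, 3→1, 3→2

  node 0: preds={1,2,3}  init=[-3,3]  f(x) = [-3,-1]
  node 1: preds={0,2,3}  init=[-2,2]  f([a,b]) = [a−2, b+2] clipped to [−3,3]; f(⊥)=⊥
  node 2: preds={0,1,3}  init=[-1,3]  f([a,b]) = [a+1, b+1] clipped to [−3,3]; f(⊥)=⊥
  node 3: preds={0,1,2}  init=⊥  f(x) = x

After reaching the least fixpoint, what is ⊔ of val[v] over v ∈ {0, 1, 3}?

Trace (7 dequeues):
  [1] u=0 | in [-2,3] | out [-3,3] | ==
  [2] u=1 | in [-3,3] | out [-3,3] | prev [-2,2] | push {0}
  [3] u=2 | in [-3,3] | out [-2,3] | prev [-1,3] | push {1}
  [4] u=3 | in [-3,3] | out [-3,3] | prev ⊥ | push {2}
  [5] u=0 | in [-3,3] | out [-3,3] | ==
  [6] u=1 | in [-3,3] | out [-3,3] | ==
  [7] u=2 | in [-3,3] | out [-2,3] | ==

Converged values:
  [0] [-3,3]
  [1] [-3,3]
  [2] [-2,3]
  [3] [-3,3]

[-3,3]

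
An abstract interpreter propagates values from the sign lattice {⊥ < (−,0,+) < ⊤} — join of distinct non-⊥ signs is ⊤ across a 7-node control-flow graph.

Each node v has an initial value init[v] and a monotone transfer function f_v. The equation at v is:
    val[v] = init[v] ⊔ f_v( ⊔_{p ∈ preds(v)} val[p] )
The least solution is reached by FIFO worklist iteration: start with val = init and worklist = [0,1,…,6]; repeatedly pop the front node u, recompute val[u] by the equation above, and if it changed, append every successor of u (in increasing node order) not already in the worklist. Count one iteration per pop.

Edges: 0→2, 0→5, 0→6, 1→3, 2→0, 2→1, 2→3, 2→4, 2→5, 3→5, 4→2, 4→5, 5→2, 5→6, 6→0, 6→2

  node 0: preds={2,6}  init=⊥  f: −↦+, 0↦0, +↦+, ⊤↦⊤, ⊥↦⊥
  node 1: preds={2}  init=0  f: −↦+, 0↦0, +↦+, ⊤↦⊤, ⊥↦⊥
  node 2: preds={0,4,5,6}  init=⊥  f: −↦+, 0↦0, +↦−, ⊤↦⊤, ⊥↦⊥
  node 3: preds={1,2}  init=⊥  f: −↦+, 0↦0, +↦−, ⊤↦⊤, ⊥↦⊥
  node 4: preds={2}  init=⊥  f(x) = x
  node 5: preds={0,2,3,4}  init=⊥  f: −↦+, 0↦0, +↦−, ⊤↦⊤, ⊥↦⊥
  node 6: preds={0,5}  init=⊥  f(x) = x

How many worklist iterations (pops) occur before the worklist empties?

Worklist (15 pops):
  #1 pop 0: in=⊥ → ⊥ (no change)
  #2 pop 1: in=⊥ → 0 (no change)
  #3 pop 2: in=⊥ → ⊥ (no change)
  #4 pop 3: in=0 → 0 (was ⊥); enqueue []
  #5 pop 4: in=⊥ → ⊥ (no change)
  #6 pop 5: in=0 → 0 (was ⊥); enqueue [2]
  #7 pop 6: in=0 → 0 (was ⊥); enqueue [0]
  #8 pop 2: in=0 → 0 (was ⊥); enqueue [1,3,4,5]
  #9 pop 0: in=0 → 0 (was ⊥); enqueue [2,6]
  #10 pop 1: in=0 → 0 (no change)
  #11 pop 3: in=0 → 0 (no change)
  #12 pop 4: in=0 → 0 (was ⊥); enqueue []
  #13 pop 5: in=0 → 0 (no change)
  #14 pop 2: in=0 → 0 (no change)
  #15 pop 6: in=0 → 0 (no change)

Fixpoint:
  val[0] = 0
  val[1] = 0
  val[2] = 0
  val[3] = 0
  val[4] = 0
  val[5] = 0
  val[6] = 0

15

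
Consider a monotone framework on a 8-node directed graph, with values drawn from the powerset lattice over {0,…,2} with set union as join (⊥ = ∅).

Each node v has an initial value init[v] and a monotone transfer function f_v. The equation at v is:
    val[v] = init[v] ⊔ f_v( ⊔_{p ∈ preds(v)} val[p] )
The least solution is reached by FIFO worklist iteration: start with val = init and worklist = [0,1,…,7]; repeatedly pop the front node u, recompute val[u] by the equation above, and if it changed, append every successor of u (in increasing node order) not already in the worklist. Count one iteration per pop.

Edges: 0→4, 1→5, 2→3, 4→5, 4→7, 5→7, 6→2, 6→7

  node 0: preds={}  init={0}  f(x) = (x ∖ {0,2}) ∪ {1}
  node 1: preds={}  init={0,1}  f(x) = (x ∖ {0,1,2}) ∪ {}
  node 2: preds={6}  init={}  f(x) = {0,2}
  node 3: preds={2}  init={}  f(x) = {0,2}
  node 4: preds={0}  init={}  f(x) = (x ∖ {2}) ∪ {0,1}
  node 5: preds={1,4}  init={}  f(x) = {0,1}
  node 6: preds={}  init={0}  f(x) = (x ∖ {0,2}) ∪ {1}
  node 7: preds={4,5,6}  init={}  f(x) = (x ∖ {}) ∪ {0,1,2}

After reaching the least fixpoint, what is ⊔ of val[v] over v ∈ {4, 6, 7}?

{0,1,2}

Iteration log — 9 steps:
  step 1. node 0  ⊔preds={}  new={0,1}  old={0}  +wl: 
  step 2. node 1  ⊔preds={}  new={0,1}  stable
  step 3. node 2  ⊔preds={0}  new={0,2}  old={}  +wl: 
  step 4. node 3  ⊔preds={0,2}  new={0,2}  old={}  +wl: 
  step 5. node 4  ⊔preds={0,1}  new={0,1}  old={}  +wl: 
  step 6. node 5  ⊔preds={0,1}  new={0,1}  old={}  +wl: 
  step 7. node 6  ⊔preds={}  new={0,1}  old={0}  +wl: 2
  step 8. node 7  ⊔preds={0,1}  new={0,1,2}  old={}  +wl: 
  step 9. node 2  ⊔preds={0,1}  new={0,2}  stable

Least fixpoint reached:
  node 0: {0,1}
  node 1: {0,1}
  node 2: {0,2}
  node 3: {0,2}
  node 4: {0,1}
  node 5: {0,1}
  node 6: {0,1}
  node 7: {0,1,2}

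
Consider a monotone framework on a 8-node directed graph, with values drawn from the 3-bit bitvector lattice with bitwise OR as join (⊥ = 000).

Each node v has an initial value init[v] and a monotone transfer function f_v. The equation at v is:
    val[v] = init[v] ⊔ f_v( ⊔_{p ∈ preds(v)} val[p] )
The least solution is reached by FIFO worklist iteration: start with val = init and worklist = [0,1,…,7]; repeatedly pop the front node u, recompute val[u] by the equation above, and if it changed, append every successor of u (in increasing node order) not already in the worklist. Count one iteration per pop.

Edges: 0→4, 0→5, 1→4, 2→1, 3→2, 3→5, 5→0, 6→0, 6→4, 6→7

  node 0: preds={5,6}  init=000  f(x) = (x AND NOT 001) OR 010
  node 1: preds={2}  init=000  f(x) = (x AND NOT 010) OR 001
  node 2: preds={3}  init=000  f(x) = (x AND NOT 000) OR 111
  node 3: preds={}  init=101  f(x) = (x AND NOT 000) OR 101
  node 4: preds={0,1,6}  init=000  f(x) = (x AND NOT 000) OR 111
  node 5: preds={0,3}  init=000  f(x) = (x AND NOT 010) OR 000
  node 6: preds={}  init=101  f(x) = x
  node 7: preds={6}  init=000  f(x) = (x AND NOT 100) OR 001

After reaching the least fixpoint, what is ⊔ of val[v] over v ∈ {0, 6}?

Trace (11 dequeues):
  [1] u=0 | in 101 | out 110 | prev 000 | push {}
  [2] u=1 | in 000 | out 001 | prev 000 | push {}
  [3] u=2 | in 101 | out 111 | prev 000 | push {1}
  [4] u=3 | in 000 | out 101 | ==
  [5] u=4 | in 111 | out 111 | prev 000 | push {}
  [6] u=5 | in 111 | out 101 | prev 000 | push {0}
  [7] u=6 | in 000 | out 101 | ==
  [8] u=7 | in 101 | out 001 | prev 000 | push {}
  [9] u=1 | in 111 | out 101 | prev 001 | push {4}
  [10] u=0 | in 101 | out 110 | ==
  [11] u=4 | in 111 | out 111 | ==

Converged values:
  [0] 110
  [1] 101
  [2] 111
  [3] 101
  [4] 111
  [5] 101
  [6] 101
  [7] 001

111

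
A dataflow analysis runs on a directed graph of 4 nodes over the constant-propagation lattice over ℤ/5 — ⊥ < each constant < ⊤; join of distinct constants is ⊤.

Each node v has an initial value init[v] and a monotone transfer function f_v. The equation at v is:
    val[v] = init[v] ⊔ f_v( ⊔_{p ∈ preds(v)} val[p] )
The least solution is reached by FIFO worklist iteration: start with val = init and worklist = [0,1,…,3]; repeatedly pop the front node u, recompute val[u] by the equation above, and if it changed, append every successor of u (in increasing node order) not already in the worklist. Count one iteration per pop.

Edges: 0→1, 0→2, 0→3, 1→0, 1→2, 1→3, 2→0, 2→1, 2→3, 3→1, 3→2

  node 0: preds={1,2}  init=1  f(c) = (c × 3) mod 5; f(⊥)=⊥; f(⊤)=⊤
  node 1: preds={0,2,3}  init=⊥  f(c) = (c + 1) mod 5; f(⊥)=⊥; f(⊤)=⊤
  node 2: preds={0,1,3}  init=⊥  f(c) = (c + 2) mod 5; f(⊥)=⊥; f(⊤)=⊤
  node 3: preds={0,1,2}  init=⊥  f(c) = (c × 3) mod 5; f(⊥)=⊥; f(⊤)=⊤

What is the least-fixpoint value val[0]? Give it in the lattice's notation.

Trace (9 dequeues):
  [1] u=0 | in ⊥ | out 1 | ==
  [2] u=1 | in 1 | out 2 | prev ⊥ | push {0}
  [3] u=2 | in ⊤ | out ⊤ | prev ⊥ | push {1}
  [4] u=3 | in ⊤ | out ⊤ | prev ⊥ | push {2}
  [5] u=0 | in ⊤ | out ⊤ | prev 1 | push {3}
  [6] u=1 | in ⊤ | out ⊤ | prev 2 | push {0}
  [7] u=2 | in ⊤ | out ⊤ | ==
  [8] u=3 | in ⊤ | out ⊤ | ==
  [9] u=0 | in ⊤ | out ⊤ | ==

Converged values:
  [0] ⊤
  [1] ⊤
  [2] ⊤
  [3] ⊤

⊤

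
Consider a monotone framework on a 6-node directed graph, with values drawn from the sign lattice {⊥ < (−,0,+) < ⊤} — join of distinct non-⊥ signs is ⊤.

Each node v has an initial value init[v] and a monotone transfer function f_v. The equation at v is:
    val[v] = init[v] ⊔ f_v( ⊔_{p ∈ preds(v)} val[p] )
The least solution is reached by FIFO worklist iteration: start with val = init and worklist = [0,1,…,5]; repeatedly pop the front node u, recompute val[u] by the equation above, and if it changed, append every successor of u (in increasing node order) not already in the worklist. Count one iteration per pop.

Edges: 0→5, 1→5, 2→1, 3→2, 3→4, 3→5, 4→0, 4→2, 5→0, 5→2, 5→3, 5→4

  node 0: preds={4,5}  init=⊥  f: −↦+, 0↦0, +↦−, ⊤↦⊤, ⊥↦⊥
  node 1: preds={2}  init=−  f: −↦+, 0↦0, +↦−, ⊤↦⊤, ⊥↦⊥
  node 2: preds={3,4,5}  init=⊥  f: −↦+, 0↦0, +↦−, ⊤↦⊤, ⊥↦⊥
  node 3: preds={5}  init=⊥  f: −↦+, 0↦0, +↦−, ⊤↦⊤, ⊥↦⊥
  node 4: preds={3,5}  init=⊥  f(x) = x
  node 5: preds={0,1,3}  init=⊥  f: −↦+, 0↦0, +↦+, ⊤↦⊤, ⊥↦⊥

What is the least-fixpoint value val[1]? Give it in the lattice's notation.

Worklist (22 pops):
  #1 pop 0: in=⊥ → ⊥ (no change)
  #2 pop 1: in=⊥ → − (no change)
  #3 pop 2: in=⊥ → ⊥ (no change)
  #4 pop 3: in=⊥ → ⊥ (no change)
  #5 pop 4: in=⊥ → ⊥ (no change)
  #6 pop 5: in=− → + (was ⊥); enqueue [0,2,3,4]
  #7 pop 0: in=+ → − (was ⊥); enqueue [5]
  #8 pop 2: in=+ → − (was ⊥); enqueue [1]
  #9 pop 3: in=+ → − (was ⊥); enqueue [2]
  #10 pop 4: in=⊤ → ⊤ (was ⊥); enqueue [0]
  #11 pop 5: in=− → + (no change)
  #12 pop 1: in=− → ⊤ (was −); enqueue [5]
  #13 pop 2: in=⊤ → ⊤ (was −); enqueue [1]
  #14 pop 0: in=⊤ → ⊤ (was −); enqueue []
  #15 pop 5: in=⊤ → ⊤ (was +); enqueue [0,2,3,4]
  #16 pop 1: in=⊤ → ⊤ (no change)
  #17 pop 0: in=⊤ → ⊤ (no change)
  #18 pop 2: in=⊤ → ⊤ (no change)
  #19 pop 3: in=⊤ → ⊤ (was −); enqueue [2,5]
  #20 pop 4: in=⊤ → ⊤ (no change)
  #21 pop 2: in=⊤ → ⊤ (no change)
  #22 pop 5: in=⊤ → ⊤ (no change)

Fixpoint:
  val[0] = ⊤
  val[1] = ⊤
  val[2] = ⊤
  val[3] = ⊤
  val[4] = ⊤
  val[5] = ⊤

⊤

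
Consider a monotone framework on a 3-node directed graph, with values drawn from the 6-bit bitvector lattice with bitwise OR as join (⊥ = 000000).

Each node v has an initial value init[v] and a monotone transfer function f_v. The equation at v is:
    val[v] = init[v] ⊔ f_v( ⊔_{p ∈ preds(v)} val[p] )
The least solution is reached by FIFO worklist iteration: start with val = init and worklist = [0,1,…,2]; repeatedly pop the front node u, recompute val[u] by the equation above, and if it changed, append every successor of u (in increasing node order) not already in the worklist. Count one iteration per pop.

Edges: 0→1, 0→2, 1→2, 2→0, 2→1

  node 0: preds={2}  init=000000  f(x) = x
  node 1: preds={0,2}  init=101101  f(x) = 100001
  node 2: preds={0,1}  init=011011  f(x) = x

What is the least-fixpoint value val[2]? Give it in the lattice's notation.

Worklist (6 pops):
  #1 pop 0: in=011011 → 011011 (was 000000); enqueue []
  #2 pop 1: in=011011 → 101101 (no change)
  #3 pop 2: in=111111 → 111111 (was 011011); enqueue [0,1]
  #4 pop 0: in=111111 → 111111 (was 011011); enqueue [2]
  #5 pop 1: in=111111 → 101101 (no change)
  #6 pop 2: in=111111 → 111111 (no change)

Fixpoint:
  val[0] = 111111
  val[1] = 101101
  val[2] = 111111

111111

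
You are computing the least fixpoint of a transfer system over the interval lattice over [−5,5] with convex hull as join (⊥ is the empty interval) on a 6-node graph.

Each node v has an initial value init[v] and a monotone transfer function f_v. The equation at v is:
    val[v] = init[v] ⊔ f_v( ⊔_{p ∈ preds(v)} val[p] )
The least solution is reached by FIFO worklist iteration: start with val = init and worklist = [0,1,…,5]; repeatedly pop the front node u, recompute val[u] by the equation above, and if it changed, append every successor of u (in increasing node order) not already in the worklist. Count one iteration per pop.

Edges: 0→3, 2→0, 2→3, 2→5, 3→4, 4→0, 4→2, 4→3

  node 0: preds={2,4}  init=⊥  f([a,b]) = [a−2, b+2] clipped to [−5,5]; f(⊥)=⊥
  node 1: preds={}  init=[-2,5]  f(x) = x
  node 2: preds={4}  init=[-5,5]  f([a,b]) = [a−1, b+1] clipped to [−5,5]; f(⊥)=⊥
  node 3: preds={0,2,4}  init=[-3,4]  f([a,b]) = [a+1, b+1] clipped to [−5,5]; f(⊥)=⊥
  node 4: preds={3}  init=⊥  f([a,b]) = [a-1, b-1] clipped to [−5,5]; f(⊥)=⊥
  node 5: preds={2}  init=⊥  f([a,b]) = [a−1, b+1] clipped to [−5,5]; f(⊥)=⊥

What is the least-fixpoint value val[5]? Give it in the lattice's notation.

Iteration log — 9 steps:
  step 1. node 0  ⊔preds=[-5,5]  new=[-5,5]  old=⊥  +wl: 
  step 2. node 1  ⊔preds=⊥  new=[-2,5]  stable
  step 3. node 2  ⊔preds=⊥  new=[-5,5]  stable
  step 4. node 3  ⊔preds=[-5,5]  new=[-4,5]  old=[-3,4]  +wl: 
  step 5. node 4  ⊔preds=[-4,5]  new=[-5,4]  old=⊥  +wl: 0,2,3
  step 6. node 5  ⊔preds=[-5,5]  new=[-5,5]  old=⊥  +wl: 
  step 7. node 0  ⊔preds=[-5,5]  new=[-5,5]  stable
  step 8. node 2  ⊔preds=[-5,4]  new=[-5,5]  stable
  step 9. node 3  ⊔preds=[-5,5]  new=[-4,5]  stable

Least fixpoint reached:
  node 0: [-5,5]
  node 1: [-2,5]
  node 2: [-5,5]
  node 3: [-4,5]
  node 4: [-5,4]
  node 5: [-5,5]

[-5,5]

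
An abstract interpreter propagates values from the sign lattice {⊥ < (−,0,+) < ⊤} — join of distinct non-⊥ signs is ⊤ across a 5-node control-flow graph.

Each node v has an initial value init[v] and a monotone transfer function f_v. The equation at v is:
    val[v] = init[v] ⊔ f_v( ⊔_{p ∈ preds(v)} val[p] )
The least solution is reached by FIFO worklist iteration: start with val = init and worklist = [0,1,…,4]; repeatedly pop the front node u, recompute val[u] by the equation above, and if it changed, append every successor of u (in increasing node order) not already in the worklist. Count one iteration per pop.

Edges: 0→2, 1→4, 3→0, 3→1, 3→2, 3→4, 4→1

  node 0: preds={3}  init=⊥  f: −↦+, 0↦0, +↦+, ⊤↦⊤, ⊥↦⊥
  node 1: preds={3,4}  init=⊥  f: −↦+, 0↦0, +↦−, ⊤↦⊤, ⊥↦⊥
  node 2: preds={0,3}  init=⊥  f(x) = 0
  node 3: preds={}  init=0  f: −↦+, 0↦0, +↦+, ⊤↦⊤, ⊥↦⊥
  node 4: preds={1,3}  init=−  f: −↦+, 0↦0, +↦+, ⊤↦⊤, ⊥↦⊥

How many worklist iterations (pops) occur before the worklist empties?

Worklist (6 pops):
  #1 pop 0: in=0 → 0 (was ⊥); enqueue []
  #2 pop 1: in=⊤ → ⊤ (was ⊥); enqueue []
  #3 pop 2: in=0 → 0 (was ⊥); enqueue []
  #4 pop 3: in=⊥ → 0 (no change)
  #5 pop 4: in=⊤ → ⊤ (was −); enqueue [1]
  #6 pop 1: in=⊤ → ⊤ (no change)

Fixpoint:
  val[0] = 0
  val[1] = ⊤
  val[2] = 0
  val[3] = 0
  val[4] = ⊤

6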